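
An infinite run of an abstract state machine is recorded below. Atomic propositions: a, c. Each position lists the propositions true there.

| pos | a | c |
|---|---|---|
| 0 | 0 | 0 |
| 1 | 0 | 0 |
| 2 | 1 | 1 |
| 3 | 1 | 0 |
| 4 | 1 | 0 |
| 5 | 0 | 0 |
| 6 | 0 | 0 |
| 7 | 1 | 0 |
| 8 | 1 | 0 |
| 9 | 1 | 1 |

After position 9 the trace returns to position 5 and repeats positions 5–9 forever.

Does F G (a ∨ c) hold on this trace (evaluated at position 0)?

Does not hold

G (a ∨ c) is false at every position 0..9, so it never becomes true and F G (a ∨ c) fails.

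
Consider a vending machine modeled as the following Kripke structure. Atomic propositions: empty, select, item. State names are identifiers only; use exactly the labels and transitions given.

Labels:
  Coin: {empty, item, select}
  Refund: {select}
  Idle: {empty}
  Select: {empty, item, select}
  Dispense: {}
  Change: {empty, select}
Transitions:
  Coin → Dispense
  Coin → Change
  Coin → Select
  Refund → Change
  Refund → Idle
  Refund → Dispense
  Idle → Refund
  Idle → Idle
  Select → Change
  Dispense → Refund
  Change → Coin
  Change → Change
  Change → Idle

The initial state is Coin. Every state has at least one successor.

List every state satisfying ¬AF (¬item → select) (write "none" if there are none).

{Idle}

States satisfying ¬item → select: {Coin, Refund, Select, Change}.
States satisfying AF (¬item → select): {Coin, Refund, Select, Dispense, Change}.
States satisfying ¬AF (¬item → select): {Idle}.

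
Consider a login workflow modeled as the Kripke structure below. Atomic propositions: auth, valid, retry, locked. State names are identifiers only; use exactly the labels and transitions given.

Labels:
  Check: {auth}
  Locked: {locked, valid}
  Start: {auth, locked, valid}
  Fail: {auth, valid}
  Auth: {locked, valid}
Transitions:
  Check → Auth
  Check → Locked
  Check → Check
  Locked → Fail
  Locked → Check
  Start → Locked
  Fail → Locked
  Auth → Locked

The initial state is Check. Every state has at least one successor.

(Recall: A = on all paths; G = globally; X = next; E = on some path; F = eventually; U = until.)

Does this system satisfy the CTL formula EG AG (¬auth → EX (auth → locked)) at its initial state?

No

States satisfying AG (¬auth → EX (auth → locked)): ∅.
States satisfying EG AG (¬auth → EX (auth → locked)): ∅.
No suitable path/successor from Check witnesses the formula.
Check ∉ Sat(EG AG (¬auth → EX (auth → locked))).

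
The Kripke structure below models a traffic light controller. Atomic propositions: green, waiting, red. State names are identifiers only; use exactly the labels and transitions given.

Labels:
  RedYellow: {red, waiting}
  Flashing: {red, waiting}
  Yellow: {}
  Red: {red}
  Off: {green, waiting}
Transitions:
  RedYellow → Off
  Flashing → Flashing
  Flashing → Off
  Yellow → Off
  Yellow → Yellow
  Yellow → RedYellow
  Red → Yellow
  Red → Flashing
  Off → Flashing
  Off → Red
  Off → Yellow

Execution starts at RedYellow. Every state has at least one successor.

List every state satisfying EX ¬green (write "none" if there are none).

States satisfying ¬green: {RedYellow, Flashing, Yellow, Red}.
States satisfying EX ¬green: {Flashing, Yellow, Red, Off}.

{Flashing, Yellow, Red, Off}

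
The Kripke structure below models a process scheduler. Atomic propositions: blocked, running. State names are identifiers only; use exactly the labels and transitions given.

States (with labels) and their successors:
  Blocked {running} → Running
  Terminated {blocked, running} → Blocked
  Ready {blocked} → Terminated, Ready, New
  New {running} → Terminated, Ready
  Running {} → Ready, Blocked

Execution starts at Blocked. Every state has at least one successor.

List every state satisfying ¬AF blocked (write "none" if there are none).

States satisfying blocked: {Terminated, Ready}.
States satisfying AF blocked: {Terminated, Ready, New}.
States satisfying ¬AF blocked: {Blocked, Running}.

{Blocked, Running}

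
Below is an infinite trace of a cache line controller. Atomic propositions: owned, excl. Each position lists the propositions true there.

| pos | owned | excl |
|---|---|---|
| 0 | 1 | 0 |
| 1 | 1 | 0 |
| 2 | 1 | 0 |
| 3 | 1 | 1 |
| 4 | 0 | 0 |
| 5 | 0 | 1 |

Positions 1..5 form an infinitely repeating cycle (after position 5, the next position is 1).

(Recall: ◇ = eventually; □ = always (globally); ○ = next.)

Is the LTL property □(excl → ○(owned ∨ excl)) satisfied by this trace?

Does not hold

excl → ○(owned ∨ excl) must hold at every position from 0 onward. It fails at position 3, so □(excl → ○(owned ∨ excl)) is false.
Positions where excl holds: 3, 5.
Check ○(owned ∨ excl) at each: 3→fails, 5→ok.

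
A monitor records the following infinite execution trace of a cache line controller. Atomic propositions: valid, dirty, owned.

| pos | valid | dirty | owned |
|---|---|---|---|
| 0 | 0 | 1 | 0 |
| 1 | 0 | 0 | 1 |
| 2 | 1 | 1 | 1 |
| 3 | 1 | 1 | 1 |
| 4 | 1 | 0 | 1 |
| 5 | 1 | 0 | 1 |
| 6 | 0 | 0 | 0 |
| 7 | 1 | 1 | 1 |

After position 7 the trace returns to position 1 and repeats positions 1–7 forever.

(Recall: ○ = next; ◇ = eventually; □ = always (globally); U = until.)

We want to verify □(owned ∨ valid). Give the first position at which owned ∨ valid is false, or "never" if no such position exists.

At position 0 the labels are {dirty}, so owned ∨ valid is false there. This is the first violation.

0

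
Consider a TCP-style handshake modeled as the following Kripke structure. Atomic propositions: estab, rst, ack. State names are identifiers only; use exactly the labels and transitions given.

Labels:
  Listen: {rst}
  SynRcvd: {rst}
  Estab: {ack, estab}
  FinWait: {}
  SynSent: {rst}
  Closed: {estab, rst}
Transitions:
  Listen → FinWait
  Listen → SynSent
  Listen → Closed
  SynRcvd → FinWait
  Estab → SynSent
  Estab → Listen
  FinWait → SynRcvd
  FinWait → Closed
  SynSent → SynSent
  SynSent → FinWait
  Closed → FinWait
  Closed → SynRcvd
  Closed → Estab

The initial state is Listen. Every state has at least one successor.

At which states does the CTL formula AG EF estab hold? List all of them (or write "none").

States satisfying EF estab: {Listen, SynRcvd, Estab, FinWait, SynSent, Closed}.
States satisfying AG EF estab: {Listen, SynRcvd, Estab, FinWait, SynSent, Closed}.

{Listen, SynRcvd, Estab, FinWait, SynSent, Closed}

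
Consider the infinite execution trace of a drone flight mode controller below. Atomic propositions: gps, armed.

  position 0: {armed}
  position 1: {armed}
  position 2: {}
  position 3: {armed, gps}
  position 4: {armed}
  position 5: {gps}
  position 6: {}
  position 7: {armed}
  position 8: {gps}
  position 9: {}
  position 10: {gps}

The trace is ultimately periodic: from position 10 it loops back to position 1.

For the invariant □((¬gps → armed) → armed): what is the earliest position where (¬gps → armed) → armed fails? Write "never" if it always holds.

5

Check (¬gps → armed) → armed at each position in order: 0 ✓, 1 ✓, 2 ✓, 3 ✓, 4 ✓.
At position 5 the labels are {gps}, so (¬gps → armed) → armed is false there. This is the first violation.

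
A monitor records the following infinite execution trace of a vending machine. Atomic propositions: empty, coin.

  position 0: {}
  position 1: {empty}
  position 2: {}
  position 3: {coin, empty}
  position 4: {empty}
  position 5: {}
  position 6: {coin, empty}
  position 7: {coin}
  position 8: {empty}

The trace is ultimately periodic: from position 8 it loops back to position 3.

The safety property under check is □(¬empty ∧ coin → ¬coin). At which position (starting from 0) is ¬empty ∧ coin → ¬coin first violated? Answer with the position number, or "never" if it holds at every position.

7

Check ¬empty ∧ coin → ¬coin at each position in order: 0 ✓, 1 ✓, 2 ✓, 3 ✓, 4 ✓, 5 ✓, 6 ✓.
At position 7 the labels are {coin}, so ¬empty ∧ coin → ¬coin is false there. This is the first violation.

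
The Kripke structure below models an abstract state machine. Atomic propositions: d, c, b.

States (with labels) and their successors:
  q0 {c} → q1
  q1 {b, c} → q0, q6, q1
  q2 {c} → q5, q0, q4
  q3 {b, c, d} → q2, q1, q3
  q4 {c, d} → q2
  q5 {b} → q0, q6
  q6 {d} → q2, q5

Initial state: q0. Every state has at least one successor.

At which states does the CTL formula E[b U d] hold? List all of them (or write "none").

{q1, q3, q4, q5, q6}

States satisfying b: {q1, q3, q5}.
States satisfying d: {q3, q4, q6}.
States satisfying E[b U d]: {q1, q3, q4, q5, q6}.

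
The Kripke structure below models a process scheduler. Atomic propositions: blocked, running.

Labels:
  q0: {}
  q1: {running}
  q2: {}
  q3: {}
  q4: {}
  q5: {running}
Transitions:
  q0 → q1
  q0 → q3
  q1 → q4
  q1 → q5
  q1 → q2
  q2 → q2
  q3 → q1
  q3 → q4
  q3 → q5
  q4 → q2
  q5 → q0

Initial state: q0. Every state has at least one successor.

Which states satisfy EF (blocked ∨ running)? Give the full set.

{q0, q1, q3, q5}

States satisfying blocked ∨ running: {q1, q5}.
States satisfying EF (blocked ∨ running): {q0, q1, q3, q5}.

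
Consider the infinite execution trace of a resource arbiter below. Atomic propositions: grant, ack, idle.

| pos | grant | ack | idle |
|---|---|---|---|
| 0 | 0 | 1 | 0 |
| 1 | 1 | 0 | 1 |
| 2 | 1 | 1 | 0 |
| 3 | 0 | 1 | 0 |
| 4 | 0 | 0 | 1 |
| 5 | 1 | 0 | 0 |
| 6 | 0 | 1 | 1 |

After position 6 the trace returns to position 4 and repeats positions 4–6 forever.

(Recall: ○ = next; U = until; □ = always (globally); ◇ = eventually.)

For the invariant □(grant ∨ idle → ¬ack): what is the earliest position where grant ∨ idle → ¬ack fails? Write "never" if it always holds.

Check grant ∨ idle → ¬ack at each position in order: 0 ✓, 1 ✓.
At position 2 the labels are {ack, grant}, so grant ∨ idle → ¬ack is false there. This is the first violation.

2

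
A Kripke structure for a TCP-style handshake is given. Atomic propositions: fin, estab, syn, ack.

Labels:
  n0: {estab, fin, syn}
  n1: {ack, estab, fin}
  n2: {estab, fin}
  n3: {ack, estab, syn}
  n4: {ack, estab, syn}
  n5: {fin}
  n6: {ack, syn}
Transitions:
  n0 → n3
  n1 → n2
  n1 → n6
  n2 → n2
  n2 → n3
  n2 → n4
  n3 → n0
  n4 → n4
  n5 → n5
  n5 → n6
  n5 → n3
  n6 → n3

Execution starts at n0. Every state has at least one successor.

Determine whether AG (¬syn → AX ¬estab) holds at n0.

Yes

States satisfying ¬syn → AX ¬estab: {n0, n3, n4, n6}.
States satisfying AG (¬syn → AX ¬estab): {n0, n3, n4, n6}.
Every state reachable from n0 satisfies ¬syn → AX ¬estab.
n0 ∈ Sat(AG (¬syn → AX ¬estab)).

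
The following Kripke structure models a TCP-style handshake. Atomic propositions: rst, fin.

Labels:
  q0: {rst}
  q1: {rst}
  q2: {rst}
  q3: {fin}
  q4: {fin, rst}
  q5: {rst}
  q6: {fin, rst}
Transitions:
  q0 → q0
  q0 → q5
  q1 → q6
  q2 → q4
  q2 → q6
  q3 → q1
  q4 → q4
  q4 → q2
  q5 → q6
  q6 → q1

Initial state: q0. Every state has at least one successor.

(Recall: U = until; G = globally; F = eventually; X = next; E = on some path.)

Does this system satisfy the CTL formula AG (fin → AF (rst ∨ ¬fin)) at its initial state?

Satisfied

States satisfying fin → AF (rst ∨ ¬fin): {q0, q1, q2, q3, q4, q5, q6}.
States satisfying AG (fin → AF (rst ∨ ¬fin)): {q0, q1, q2, q3, q4, q5, q6}.
Every state reachable from q0 satisfies fin → AF (rst ∨ ¬fin).
q0 ∈ Sat(AG (fin → AF (rst ∨ ¬fin))).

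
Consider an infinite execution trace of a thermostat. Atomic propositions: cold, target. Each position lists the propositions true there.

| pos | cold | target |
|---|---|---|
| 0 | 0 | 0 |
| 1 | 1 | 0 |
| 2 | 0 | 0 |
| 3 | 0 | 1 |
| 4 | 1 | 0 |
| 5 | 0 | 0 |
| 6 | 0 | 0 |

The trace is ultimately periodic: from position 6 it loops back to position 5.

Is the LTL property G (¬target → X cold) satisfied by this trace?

¬target → X cold must hold at every position from 0 onward. It fails at position 1, so G (¬target → X cold) is false.
Positions where ¬target holds: 0, 1, 2, 4, 5, 6.
Check X cold at each: 0→ok, 1→fails, 2→fails, 4→fails, 5→fails, 6→fails.

Violated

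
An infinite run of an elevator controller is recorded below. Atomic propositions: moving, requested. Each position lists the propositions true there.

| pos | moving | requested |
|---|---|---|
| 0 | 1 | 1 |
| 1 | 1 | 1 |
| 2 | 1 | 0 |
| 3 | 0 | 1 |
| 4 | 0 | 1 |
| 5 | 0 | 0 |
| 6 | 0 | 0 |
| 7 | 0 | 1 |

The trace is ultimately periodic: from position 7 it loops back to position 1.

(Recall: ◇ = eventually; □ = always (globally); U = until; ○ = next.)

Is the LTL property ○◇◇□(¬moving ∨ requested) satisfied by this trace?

The position after 0 is 1; ◇◇□(¬moving ∨ requested) is false there.

Does not hold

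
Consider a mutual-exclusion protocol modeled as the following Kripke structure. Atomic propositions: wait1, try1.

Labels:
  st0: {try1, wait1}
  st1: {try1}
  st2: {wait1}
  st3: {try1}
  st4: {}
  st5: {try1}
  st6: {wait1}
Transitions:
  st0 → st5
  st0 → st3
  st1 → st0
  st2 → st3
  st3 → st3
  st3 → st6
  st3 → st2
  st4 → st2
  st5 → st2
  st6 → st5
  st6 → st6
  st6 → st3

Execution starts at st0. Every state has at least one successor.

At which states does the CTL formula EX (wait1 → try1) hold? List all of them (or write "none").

States satisfying wait1 → try1: {st0, st1, st3, st4, st5}.
States satisfying EX (wait1 → try1): {st0, st1, st2, st3, st6}.

{st0, st1, st2, st3, st6}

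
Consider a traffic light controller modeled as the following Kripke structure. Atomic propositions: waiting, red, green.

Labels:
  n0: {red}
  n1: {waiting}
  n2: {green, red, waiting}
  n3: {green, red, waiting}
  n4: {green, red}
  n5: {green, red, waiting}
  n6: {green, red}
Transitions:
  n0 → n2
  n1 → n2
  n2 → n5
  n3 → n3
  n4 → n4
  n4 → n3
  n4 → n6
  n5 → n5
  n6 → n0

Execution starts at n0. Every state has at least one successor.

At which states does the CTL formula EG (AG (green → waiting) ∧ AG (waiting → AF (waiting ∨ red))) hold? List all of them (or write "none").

States satisfying EG (AG (green → waiting) ∧ AG (waiting → AF (waiting ∨ red))): {n0, n1, n2, n3, n5}.

{n0, n1, n2, n3, n5}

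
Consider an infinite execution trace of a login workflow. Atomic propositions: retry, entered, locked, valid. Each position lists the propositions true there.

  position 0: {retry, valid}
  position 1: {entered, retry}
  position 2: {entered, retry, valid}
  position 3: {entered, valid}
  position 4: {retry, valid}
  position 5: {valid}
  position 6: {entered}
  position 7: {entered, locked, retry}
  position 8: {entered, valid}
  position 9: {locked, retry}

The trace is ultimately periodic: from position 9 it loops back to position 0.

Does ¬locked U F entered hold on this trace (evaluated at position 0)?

Yes

Walking from position 0: F entered first holds at position 0, and ¬locked holds at every earlier position along the way, so ¬locked U F entered holds.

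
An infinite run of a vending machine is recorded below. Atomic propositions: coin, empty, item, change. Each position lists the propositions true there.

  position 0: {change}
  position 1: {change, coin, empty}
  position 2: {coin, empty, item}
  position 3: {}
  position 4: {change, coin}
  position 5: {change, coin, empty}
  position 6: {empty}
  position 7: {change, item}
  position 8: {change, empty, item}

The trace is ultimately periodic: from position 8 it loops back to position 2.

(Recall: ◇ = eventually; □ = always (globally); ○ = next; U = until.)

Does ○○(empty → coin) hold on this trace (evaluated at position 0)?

The position after 0 is 1; ○(empty → coin) is true there.

Yes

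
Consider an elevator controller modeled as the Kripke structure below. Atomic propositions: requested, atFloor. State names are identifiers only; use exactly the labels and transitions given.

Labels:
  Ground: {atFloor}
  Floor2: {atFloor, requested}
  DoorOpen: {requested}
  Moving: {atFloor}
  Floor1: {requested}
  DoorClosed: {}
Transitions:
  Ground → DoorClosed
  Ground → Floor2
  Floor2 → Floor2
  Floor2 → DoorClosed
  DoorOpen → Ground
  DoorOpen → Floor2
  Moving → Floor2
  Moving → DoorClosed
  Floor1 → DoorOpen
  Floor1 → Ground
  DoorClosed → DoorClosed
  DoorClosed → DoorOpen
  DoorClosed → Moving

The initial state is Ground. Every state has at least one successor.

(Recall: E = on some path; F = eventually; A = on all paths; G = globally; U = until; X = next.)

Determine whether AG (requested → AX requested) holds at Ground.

Does not hold

States satisfying requested → AX requested: {Ground, Moving, DoorClosed}.
States satisfying AG (requested → AX requested): ∅.
DoorOpen is reachable from Ground and violates requested → AX requested, so AG fails at Ground.
Ground ∉ Sat(AG (requested → AX requested)).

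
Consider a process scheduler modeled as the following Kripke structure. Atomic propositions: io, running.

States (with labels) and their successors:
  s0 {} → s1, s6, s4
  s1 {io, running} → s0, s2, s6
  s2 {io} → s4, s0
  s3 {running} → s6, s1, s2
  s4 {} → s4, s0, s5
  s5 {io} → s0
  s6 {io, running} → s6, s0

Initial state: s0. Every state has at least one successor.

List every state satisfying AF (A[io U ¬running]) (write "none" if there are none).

{s0, s2, s4, s5}

States satisfying A[io U ¬running]: {s0, s2, s4, s5}.
States satisfying AF (A[io U ¬running]): {s0, s2, s4, s5}.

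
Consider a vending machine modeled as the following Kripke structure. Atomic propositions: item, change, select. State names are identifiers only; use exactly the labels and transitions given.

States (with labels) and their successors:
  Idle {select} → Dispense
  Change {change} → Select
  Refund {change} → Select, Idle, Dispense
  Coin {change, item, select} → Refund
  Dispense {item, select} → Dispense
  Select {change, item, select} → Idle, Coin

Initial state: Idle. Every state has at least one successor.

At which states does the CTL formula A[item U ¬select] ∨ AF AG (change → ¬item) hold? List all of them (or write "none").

{Idle, Change, Refund, Coin, Dispense}

States satisfying item: {Coin, Dispense, Select}.
States satisfying ¬select: {Change, Refund}.
States satisfying A[item U ¬select]: {Change, Refund, Coin}.
States satisfying AG (change → ¬item): {Idle, Dispense}.
States satisfying AF AG (change → ¬item): {Idle, Dispense}.
States satisfying A[item U ¬select] ∨ AF AG (change → ¬item): {Idle, Change, Refund, Coin, Dispense}.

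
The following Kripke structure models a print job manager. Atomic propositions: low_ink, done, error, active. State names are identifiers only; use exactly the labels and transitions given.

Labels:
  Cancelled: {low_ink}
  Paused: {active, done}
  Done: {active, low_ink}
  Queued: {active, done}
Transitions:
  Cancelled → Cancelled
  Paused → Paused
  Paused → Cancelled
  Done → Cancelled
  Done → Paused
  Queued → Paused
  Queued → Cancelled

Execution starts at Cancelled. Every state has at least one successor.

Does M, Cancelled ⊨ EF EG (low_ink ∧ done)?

States satisfying EG (low_ink ∧ done): ∅.
States satisfying EF EG (low_ink ∧ done): ∅.
No suitable path/successor from Cancelled witnesses the formula.
Cancelled ∉ Sat(EF EG (low_ink ∧ done)).

Does not hold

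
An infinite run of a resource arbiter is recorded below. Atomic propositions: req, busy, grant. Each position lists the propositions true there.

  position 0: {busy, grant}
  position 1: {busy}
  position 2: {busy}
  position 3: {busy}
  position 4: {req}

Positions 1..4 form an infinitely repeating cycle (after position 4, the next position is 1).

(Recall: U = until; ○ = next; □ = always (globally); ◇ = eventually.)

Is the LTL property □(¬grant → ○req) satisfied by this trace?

No

¬grant → ○req must hold at every position from 0 onward. It fails at position 1, so □(¬grant → ○req) is false.
Positions where ¬grant holds: 1, 2, 3, 4.
Check ○req at each: 1→fails, 2→fails, 3→ok, 4→fails.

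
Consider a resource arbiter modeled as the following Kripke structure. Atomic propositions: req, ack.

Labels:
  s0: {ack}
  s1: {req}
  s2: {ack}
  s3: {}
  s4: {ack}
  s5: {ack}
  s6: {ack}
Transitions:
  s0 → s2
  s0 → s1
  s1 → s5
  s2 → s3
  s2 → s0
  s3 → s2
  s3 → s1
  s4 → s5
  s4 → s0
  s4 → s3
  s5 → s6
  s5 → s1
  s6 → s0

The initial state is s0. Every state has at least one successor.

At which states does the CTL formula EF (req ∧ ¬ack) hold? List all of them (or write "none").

States satisfying req ∧ ¬ack: {s1}.
States satisfying EF (req ∧ ¬ack): {s0, s1, s2, s3, s4, s5, s6}.

{s0, s1, s2, s3, s4, s5, s6}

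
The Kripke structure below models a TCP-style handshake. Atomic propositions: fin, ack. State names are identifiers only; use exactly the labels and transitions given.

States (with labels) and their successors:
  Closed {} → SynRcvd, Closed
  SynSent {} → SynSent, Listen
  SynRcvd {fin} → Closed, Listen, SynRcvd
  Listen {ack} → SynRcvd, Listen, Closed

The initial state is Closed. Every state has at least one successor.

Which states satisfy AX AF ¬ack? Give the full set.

{Closed}

States satisfying AF ¬ack: {Closed, SynSent, SynRcvd}.
States satisfying AX AF ¬ack: {Closed}.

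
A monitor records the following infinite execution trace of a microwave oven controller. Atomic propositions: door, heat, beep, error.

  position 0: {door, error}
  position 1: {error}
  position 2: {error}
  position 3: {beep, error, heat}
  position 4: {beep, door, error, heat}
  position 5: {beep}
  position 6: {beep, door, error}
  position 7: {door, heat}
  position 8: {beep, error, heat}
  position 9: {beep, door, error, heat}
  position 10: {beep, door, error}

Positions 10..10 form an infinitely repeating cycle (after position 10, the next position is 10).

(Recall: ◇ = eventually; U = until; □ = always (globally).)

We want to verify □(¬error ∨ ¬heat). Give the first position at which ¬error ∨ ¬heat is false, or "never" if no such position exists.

Check ¬error ∨ ¬heat at each position in order: 0 ✓, 1 ✓, 2 ✓.
At position 3 the labels are {beep, error, heat}, so ¬error ∨ ¬heat is false there. This is the first violation.

3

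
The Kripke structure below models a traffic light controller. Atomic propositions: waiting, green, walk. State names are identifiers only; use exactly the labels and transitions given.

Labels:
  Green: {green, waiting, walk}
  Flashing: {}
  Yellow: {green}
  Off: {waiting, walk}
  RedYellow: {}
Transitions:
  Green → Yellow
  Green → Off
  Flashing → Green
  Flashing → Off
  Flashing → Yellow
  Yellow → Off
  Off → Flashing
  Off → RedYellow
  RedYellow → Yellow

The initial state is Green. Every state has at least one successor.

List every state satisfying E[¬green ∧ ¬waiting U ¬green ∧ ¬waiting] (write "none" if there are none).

States satisfying ¬green ∧ ¬waiting: {Flashing, RedYellow}.
States satisfying E[¬green ∧ ¬waiting U ¬green ∧ ¬waiting]: {Flashing, RedYellow}.

{Flashing, RedYellow}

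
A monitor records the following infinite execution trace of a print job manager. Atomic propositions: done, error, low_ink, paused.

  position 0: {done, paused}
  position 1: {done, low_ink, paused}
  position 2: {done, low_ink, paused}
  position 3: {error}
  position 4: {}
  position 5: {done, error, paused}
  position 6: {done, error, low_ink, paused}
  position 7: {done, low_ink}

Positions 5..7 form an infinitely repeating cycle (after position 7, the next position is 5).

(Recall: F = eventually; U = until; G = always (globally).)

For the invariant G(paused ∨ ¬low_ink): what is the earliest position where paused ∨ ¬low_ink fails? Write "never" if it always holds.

7

Check paused ∨ ¬low_ink at each position in order: 0 ✓, 1 ✓, 2 ✓, 3 ✓, 4 ✓, 5 ✓, 6 ✓.
At position 7 the labels are {done, low_ink}, so paused ∨ ¬low_ink is false there. This is the first violation.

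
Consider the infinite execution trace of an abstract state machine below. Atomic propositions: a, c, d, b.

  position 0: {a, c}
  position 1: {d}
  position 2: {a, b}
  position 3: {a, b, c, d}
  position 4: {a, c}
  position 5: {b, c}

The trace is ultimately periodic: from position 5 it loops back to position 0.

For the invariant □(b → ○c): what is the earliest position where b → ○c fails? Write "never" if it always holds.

never

b → ○c holds at every position 0..5, and those are all the positions the trace ever visits, so the invariant □(b → ○c) is never violated.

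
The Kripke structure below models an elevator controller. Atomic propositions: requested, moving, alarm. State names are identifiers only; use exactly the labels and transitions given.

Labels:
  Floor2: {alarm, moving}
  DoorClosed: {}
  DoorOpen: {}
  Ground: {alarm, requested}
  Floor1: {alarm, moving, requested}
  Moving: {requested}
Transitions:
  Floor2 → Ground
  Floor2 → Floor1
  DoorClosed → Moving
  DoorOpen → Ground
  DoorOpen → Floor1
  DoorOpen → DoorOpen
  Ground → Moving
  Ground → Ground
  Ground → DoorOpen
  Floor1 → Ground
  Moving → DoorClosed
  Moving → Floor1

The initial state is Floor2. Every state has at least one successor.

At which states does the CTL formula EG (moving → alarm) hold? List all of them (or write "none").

States satisfying moving → alarm: {Floor2, DoorClosed, DoorOpen, Ground, Floor1, Moving}.
States satisfying EG (moving → alarm): {Floor2, DoorClosed, DoorOpen, Ground, Floor1, Moving}.

{Floor2, DoorClosed, DoorOpen, Ground, Floor1, Moving}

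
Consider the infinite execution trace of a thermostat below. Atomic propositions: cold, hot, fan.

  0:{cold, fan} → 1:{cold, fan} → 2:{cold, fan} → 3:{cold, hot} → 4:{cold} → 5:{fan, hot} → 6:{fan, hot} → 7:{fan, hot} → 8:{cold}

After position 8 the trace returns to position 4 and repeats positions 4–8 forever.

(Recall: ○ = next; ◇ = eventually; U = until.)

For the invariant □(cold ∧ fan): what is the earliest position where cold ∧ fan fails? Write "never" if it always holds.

3

Check cold ∧ fan at each position in order: 0 ✓, 1 ✓, 2 ✓.
At position 3 the labels are {cold, hot}, so cold ∧ fan is false there. This is the first violation.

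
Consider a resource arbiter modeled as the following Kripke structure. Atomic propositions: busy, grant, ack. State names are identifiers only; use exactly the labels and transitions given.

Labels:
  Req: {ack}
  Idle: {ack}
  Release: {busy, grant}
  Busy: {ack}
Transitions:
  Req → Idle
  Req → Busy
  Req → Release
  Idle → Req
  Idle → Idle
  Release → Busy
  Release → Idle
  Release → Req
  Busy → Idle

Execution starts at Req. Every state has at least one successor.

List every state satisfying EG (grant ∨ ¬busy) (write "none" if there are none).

{Req, Idle, Release, Busy}

States satisfying grant ∨ ¬busy: {Req, Idle, Release, Busy}.
States satisfying EG (grant ∨ ¬busy): {Req, Idle, Release, Busy}.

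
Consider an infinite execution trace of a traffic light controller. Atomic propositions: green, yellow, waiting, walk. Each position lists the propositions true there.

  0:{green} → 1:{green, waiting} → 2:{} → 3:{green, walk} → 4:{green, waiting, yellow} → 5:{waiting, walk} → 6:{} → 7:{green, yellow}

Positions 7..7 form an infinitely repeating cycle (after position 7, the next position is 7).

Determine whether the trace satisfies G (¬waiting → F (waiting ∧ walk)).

¬waiting → F (waiting ∧ walk) must hold at every position from 0 onward. It fails at position 6, so G (¬waiting → F (waiting ∧ walk)) is false.
Positions where ¬waiting holds: 0, 2, 3, 6, 7.
Check F (waiting ∧ walk) at each: 0→ok, 2→ok, 3→ok, 6→fails, 7→fails.

Violated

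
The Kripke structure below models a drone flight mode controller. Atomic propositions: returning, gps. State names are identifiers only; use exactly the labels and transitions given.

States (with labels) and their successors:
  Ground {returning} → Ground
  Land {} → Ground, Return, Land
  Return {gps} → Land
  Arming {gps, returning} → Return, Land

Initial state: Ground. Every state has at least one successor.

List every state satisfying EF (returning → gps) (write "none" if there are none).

{Land, Return, Arming}

States satisfying returning → gps: {Land, Return, Arming}.
States satisfying EF (returning → gps): {Land, Return, Arming}.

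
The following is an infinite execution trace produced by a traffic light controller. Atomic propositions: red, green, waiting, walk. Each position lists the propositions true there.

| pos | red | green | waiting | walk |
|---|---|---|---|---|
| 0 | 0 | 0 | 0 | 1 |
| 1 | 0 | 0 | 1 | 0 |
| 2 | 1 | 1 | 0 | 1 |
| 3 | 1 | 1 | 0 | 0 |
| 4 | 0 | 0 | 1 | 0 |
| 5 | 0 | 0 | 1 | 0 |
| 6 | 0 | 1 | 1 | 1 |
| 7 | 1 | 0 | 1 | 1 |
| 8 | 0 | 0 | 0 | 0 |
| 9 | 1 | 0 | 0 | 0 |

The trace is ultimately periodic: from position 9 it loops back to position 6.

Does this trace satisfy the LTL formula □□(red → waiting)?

□(red → waiting) must hold at every position from 0 onward. It fails at position 0, so □□(red → waiting) is false.

No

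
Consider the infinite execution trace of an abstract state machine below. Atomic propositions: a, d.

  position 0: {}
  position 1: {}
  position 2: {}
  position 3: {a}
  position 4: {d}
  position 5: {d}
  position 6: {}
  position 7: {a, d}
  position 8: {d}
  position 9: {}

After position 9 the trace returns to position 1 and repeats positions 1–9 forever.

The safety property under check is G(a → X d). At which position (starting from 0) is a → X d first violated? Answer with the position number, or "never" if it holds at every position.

a → X d holds at every position 0..9, and those are all the positions the trace ever visits, so the invariant G(a → X d) is never violated.

never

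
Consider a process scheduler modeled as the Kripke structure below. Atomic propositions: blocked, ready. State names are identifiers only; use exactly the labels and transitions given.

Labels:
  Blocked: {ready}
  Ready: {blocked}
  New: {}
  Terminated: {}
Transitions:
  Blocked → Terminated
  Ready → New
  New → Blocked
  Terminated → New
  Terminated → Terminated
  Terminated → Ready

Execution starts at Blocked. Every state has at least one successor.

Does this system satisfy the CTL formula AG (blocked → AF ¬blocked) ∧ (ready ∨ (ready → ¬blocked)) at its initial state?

States satisfying blocked → AF ¬blocked: {Blocked, Ready, New, Terminated}.
States satisfying AG (blocked → AF ¬blocked): {Blocked, Ready, New, Terminated}.
States satisfying ¬blocked: {Blocked, New, Terminated}.
States satisfying ready → ¬blocked: {Blocked, Ready, New, Terminated}.
States satisfying ready ∨ (ready → ¬blocked): {Blocked, Ready, New, Terminated}.
States satisfying AG (blocked → AF ¬blocked) ∧ (ready ∨ (ready → ¬blocked)): {Blocked, Ready, New, Terminated}.
Blocked ∈ Sat(AG (blocked → AF ¬blocked) ∧ (ready ∨ (ready → ¬blocked))).

Satisfied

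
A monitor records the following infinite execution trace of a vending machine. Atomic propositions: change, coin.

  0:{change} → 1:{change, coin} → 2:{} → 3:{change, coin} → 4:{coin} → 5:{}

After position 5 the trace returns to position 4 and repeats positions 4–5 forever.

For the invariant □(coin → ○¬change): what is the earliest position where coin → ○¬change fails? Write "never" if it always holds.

never

coin → ○¬change holds at every position 0..5, and those are all the positions the trace ever visits, so the invariant □(coin → ○¬change) is never violated.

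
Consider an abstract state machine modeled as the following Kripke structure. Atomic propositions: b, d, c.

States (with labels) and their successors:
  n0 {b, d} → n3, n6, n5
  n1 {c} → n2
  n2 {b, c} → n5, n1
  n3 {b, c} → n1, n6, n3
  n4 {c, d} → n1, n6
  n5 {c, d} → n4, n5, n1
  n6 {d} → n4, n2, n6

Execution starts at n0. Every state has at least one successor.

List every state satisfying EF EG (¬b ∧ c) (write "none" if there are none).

{n0, n1, n2, n3, n4, n5, n6}

States satisfying EG (¬b ∧ c): {n5}.
States satisfying EF EG (¬b ∧ c): {n0, n1, n2, n3, n4, n5, n6}.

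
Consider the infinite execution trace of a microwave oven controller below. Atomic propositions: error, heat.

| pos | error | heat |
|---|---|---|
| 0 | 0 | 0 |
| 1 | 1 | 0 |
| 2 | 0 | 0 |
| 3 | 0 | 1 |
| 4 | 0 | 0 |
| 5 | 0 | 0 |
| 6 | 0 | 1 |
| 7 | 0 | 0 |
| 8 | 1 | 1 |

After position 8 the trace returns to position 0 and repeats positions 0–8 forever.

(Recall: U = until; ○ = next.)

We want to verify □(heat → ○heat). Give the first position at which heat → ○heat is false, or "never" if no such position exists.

3

Check heat → ○heat at each position in order: 0 ✓, 1 ✓, 2 ✓.
At position 3 the labels are {heat} and the next position 4 has {}, so heat → ○heat is false there. This is the first violation.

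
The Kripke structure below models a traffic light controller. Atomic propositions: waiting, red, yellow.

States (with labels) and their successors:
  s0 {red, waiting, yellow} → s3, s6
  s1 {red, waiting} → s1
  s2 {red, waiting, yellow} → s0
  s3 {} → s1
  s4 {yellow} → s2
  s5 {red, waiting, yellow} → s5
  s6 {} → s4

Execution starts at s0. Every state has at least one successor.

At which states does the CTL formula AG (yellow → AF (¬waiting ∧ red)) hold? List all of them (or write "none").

States satisfying yellow → AF (¬waiting ∧ red): {s1, s3, s6}.
States satisfying AG (yellow → AF (¬waiting ∧ red)): {s1, s3}.

{s1, s3}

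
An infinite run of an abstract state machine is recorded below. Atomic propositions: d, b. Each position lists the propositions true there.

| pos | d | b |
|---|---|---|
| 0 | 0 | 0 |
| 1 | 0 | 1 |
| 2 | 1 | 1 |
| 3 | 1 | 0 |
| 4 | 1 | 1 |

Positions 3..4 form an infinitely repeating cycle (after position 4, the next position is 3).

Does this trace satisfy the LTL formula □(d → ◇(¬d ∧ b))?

Does not hold

d → ◇(¬d ∧ b) must hold at every position from 0 onward. It fails at position 2, so □(d → ◇(¬d ∧ b)) is false.
Positions where d holds: 2, 3, 4.
Check ◇(¬d ∧ b) at each: 2→fails, 3→fails, 4→fails.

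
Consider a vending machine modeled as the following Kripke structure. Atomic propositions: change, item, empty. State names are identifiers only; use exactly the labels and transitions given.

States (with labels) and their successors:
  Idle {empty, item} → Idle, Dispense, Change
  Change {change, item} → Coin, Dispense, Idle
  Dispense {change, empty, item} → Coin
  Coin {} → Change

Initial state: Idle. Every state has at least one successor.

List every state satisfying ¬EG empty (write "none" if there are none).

States satisfying empty: {Idle, Dispense}.
States satisfying EG empty: {Idle}.
States satisfying ¬EG empty: {Change, Dispense, Coin}.

{Change, Dispense, Coin}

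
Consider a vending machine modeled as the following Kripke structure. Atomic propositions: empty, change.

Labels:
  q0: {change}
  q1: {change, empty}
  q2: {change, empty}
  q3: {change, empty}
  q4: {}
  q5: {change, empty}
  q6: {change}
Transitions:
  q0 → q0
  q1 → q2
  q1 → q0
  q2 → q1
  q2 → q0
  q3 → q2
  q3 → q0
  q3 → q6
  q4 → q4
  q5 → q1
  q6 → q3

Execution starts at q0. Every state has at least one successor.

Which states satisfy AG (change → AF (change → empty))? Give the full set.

States satisfying change → AF (change → empty): {q1, q2, q3, q4, q5, q6}.
States satisfying AG (change → AF (change → empty)): {q4}.

{q4}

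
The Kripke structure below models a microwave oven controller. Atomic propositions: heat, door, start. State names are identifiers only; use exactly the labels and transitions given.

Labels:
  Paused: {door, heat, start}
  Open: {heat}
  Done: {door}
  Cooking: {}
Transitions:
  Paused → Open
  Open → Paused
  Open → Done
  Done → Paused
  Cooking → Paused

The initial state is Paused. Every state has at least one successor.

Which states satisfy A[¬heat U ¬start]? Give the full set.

{Open, Done, Cooking}

States satisfying ¬heat: {Done, Cooking}.
States satisfying ¬start: {Open, Done, Cooking}.
States satisfying A[¬heat U ¬start]: {Open, Done, Cooking}.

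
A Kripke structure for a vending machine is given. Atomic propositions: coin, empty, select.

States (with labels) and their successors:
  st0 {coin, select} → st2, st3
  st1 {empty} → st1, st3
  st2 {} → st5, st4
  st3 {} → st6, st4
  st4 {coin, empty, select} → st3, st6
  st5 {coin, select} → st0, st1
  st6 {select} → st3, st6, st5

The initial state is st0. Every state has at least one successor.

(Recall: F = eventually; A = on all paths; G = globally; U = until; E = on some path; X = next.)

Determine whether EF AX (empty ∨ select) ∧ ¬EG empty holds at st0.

States satisfying AX (empty ∨ select): {st2, st3, st5}.
States satisfying EF AX (empty ∨ select): {st0, st1, st2, st3, st4, st5, st6}.
States satisfying empty: {st1, st4}.
States satisfying EG empty: {st1}.
States satisfying ¬EG empty: {st0, st2, st3, st4, st5, st6}.
States satisfying EF AX (empty ∨ select) ∧ ¬EG empty: {st0, st2, st3, st4, st5, st6}.
st0 ∈ Sat(EF AX (empty ∨ select) ∧ ¬EG empty).

Satisfied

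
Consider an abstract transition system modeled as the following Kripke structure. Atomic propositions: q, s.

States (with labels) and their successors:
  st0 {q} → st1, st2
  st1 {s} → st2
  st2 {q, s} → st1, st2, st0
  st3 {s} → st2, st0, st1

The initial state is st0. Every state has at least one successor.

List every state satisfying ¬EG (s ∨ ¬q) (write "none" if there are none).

{st0}

States satisfying s ∨ ¬q: {st1, st2, st3}.
States satisfying EG (s ∨ ¬q): {st1, st2, st3}.
States satisfying ¬EG (s ∨ ¬q): {st0}.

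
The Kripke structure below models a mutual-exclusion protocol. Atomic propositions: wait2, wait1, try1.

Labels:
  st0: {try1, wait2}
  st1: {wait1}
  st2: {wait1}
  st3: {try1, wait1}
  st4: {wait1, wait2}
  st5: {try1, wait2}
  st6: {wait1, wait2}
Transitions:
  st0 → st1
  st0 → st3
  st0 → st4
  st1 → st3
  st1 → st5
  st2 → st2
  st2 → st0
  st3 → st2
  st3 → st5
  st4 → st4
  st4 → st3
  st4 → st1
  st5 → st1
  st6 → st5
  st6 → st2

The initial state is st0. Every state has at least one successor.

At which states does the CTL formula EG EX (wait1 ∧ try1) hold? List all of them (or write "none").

States satisfying EX (wait1 ∧ try1): {st0, st1, st4}.
States satisfying EG EX (wait1 ∧ try1): {st0, st4}.

{st0, st4}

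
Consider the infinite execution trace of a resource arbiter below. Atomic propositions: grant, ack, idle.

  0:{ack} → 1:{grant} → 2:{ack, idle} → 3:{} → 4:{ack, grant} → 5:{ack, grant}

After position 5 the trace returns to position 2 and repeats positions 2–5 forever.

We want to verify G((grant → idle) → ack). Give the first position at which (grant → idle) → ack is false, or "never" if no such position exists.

3

Check (grant → idle) → ack at each position in order: 0 ✓, 1 ✓, 2 ✓.
At position 3 the labels are {}, so (grant → idle) → ack is false there. This is the first violation.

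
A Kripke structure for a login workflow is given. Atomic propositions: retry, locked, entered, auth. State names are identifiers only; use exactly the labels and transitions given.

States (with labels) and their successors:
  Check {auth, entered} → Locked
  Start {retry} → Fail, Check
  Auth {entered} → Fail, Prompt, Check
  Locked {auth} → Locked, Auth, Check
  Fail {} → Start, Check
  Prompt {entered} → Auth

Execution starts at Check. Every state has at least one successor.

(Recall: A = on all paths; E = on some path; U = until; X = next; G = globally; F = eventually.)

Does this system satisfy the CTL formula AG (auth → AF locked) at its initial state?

States satisfying auth → AF locked: {Start, Auth, Fail, Prompt}.
States satisfying AG (auth → AF locked): ∅.
Check is reachable from Check and violates auth → AF locked, so AG fails at Check.
Check ∉ Sat(AG (auth → AF locked)).

Violated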